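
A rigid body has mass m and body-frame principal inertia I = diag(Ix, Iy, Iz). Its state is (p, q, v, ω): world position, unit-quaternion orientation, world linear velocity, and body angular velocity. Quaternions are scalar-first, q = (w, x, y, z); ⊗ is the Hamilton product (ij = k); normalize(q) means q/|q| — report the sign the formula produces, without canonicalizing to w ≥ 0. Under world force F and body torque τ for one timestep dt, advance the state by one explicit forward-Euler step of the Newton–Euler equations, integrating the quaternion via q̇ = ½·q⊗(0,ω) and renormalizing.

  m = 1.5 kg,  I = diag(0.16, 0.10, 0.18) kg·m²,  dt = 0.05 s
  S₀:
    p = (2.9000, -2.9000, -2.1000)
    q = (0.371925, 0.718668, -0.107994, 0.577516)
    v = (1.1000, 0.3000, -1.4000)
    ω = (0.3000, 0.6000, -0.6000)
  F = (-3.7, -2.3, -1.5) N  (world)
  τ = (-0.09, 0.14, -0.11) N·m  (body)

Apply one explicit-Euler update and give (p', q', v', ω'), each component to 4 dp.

a = (-2.4667, -1.5333, -1.0000)
p' = p + v·dt = (2.9550, -2.8850, -2.1700)
new velocity v' = (0.9767, 0.2233, -1.4500)
ω×(Iω) gyroscopic = (-0.0288, 0.0036, -0.0108)
α = I⁻¹(τ − ω×Iω) = (-0.3825, 1.3640, -0.5511)
ω' = ω + α·dt = (0.2809, 0.6682, -0.6276)
q⊗(0,ω) = (0.1957056, -0.1701357, 0.8276106, 0.2404440)
updated quaternion q' = (0.3767, 0.7142, -0.0873, 0.5834)

p' = (2.9550, -2.8850, -2.1700)
q' = (0.3767, 0.7142, -0.0873, 0.5834)
v' = (0.9767, 0.2233, -1.4500)
ω' = (0.2809, 0.6682, -0.6276)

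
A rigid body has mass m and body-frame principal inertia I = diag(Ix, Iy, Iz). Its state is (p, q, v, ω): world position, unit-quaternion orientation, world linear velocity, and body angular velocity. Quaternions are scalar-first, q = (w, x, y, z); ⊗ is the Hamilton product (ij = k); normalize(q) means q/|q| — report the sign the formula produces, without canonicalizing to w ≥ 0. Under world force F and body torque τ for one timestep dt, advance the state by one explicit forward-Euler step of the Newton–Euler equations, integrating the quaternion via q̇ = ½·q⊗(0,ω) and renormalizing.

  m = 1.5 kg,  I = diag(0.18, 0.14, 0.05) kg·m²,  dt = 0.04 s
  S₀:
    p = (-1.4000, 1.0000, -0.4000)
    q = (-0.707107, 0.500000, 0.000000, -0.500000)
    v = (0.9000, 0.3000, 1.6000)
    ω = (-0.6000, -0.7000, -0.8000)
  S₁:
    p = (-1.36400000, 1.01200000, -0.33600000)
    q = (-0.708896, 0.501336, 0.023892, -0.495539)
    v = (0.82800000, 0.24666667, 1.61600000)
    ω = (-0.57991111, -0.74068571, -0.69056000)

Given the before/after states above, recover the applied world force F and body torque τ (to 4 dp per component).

Δv = v₁−v₀ = (-0.07200000, -0.05333333, 0.01600000)
F = m·Δv/dt = (-2.7000, -2.0000, 0.6000)
Δω = ω₁−ω₀ = (0.02008889, -0.04068571, 0.10944000)
τ = I·(Δω/dt) + ω₀×(Iω₀) = (0.0400, -0.0800, 0.1200)

F = (-2.7000, -2.0000, 0.6000)
τ = (0.0400, -0.0800, 0.1200)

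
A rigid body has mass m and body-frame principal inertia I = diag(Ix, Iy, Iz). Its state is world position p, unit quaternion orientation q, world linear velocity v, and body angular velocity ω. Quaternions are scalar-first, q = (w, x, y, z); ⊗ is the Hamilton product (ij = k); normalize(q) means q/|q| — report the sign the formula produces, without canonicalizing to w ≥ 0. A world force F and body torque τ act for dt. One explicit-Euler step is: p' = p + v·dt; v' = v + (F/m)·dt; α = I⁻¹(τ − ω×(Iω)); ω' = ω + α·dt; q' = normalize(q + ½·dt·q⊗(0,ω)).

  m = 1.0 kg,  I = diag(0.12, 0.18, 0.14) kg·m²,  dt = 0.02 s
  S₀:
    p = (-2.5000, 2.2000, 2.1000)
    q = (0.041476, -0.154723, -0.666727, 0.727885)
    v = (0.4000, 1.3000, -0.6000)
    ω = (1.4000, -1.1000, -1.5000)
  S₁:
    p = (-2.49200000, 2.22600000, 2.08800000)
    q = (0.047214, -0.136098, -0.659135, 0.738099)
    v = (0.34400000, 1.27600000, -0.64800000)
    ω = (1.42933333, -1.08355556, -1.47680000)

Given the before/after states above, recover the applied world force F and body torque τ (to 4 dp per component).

F = (-2.8000, -1.2000, -2.4000)
τ = (0.1100, 0.1900, 0.0700)

v₁ − v₀ = (-0.05600000, -0.02400000, -0.04800000)
m·(v₁−v₀)/dt = (-2.8000, -1.2000, -2.4000)
rate change Δω = (0.02933333, 0.01644444, 0.02320000)
I·α + gyro = (0.1100, 0.1900, 0.0700)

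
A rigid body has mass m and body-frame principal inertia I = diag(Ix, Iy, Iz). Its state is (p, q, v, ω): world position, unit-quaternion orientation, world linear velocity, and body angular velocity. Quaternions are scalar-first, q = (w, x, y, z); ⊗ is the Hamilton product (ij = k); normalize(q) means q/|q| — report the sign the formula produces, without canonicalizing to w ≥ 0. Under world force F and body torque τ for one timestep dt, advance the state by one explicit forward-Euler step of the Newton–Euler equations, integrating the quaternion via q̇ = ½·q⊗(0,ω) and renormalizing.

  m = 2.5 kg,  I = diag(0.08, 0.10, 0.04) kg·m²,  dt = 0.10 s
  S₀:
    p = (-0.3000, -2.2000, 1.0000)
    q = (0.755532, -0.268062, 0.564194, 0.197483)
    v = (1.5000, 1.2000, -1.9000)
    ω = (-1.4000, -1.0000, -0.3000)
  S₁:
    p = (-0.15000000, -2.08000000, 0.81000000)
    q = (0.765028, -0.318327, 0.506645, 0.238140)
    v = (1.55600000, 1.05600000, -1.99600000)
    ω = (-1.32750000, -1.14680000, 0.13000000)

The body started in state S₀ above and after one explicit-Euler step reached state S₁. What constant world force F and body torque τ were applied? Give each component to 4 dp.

F = (1.4000, -3.6000, -2.4000)
τ = (0.0400, -0.1300, 0.2000)

velocity change Δv = (0.05600000, -0.14400000, -0.09600000)
F = m·Δv/dt = (1.4000, -3.6000, -2.4000)
rate change Δω = (0.07250000, -0.14680000, 0.43000000)
gyro term ω₀×Iω₀ = (-0.0180, 0.0168, 0.0280)
I·α + gyro = (0.0400, -0.1300, 0.2000)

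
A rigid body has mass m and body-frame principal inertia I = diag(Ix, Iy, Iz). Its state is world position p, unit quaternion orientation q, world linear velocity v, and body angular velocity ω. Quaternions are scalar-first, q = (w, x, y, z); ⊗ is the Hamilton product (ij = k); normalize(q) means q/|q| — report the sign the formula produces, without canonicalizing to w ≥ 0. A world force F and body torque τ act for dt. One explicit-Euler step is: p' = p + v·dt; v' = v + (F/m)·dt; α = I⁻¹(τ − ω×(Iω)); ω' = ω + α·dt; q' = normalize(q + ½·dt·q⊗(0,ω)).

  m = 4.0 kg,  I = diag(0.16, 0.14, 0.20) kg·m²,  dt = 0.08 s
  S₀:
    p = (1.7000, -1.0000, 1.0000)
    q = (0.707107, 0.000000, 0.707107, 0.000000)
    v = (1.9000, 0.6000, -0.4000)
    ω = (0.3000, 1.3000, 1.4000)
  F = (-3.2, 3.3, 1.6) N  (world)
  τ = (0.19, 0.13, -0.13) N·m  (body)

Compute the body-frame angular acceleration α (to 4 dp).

precession coupling ω×(Iω) = (0.1092, -0.0168, -0.0078)
α = I⁻¹(τ − ω×Iω) = (0.5050, 1.0486, -0.6110)

α = (0.5050, 1.0486, -0.6110)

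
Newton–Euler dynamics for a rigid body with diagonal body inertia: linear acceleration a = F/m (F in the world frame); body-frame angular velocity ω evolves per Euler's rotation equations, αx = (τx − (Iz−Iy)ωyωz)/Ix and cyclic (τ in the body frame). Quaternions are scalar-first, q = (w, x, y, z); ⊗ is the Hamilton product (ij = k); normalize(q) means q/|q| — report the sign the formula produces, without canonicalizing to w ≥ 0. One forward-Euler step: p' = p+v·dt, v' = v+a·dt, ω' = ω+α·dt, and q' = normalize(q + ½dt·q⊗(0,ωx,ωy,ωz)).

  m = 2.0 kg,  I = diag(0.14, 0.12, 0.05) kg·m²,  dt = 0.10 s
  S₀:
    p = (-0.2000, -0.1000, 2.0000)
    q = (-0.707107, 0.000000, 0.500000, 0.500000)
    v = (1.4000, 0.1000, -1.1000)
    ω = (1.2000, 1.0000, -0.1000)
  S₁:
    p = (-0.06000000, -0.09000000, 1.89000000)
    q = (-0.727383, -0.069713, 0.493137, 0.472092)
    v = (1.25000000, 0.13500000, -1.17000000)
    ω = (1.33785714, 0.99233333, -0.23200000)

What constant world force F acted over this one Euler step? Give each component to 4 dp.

F = (-3.0000, 0.7000, -1.4000)

velocity change Δv = (-0.15000000, 0.03500000, -0.07000000)
m·(v₁−v₀)/dt = (-3.0000, 0.7000, -1.4000)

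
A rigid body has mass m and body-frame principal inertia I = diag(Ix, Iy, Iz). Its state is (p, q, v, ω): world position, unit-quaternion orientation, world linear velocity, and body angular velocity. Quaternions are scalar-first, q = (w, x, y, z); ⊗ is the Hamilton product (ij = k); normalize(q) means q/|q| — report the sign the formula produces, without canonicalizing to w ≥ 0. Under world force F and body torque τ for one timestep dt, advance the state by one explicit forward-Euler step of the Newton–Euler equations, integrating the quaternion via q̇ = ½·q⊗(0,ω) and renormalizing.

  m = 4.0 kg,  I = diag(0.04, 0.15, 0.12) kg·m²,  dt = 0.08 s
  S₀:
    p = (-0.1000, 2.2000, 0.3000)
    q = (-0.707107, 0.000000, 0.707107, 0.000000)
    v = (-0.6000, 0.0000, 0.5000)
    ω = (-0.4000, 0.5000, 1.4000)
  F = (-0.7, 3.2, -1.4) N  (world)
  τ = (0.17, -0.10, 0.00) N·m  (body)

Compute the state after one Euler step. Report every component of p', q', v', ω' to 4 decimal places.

p' = (-0.1480, 2.2000, 0.3400)
q' = (-0.7199, 0.0508, 0.6917, -0.0282)
v' = (-0.6140, 0.0640, 0.4720)
ω' = (-0.0180, 0.4228, 1.4147)

linear accel F/m = (-0.1750, 0.8000, -0.3500)
p + v·dt = (-0.1480, 2.2000, 0.3400)
v + (F/m)dt = (-0.6140, 0.0640, 0.4720)
angular accel α = (4.7750, -0.9653, 0.1833)
ω' = ω + α·dt = (-0.0180, 0.4228, 1.4147)
2q̇ = q⊗(0,ω) = (-0.3535535, 1.2727926, -0.3535535, -0.7071070)
updated quaternion q' = (-0.7199, 0.0508, 0.6917, -0.0282)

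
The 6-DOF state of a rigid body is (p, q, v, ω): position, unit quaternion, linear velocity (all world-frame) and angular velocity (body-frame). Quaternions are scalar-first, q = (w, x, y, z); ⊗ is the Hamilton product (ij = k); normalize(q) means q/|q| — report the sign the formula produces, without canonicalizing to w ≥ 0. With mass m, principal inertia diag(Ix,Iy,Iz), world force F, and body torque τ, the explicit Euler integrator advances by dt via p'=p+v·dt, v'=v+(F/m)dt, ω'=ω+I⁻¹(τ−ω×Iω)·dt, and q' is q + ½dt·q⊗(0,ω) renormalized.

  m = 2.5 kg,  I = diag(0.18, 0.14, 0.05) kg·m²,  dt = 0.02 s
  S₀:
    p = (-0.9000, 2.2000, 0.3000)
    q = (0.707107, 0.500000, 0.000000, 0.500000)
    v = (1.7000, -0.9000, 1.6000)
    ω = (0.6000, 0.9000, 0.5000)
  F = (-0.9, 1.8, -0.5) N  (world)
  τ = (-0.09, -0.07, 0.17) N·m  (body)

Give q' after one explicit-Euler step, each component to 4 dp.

Hamilton product q⊗(0,ω) = (-0.5500000, -0.0257358, 0.6863963, 0.8035535)
updated quaternion q' = (0.7016, 0.4997, 0.0069, 0.5080)

q' = (0.7016, 0.4997, 0.0069, 0.5080)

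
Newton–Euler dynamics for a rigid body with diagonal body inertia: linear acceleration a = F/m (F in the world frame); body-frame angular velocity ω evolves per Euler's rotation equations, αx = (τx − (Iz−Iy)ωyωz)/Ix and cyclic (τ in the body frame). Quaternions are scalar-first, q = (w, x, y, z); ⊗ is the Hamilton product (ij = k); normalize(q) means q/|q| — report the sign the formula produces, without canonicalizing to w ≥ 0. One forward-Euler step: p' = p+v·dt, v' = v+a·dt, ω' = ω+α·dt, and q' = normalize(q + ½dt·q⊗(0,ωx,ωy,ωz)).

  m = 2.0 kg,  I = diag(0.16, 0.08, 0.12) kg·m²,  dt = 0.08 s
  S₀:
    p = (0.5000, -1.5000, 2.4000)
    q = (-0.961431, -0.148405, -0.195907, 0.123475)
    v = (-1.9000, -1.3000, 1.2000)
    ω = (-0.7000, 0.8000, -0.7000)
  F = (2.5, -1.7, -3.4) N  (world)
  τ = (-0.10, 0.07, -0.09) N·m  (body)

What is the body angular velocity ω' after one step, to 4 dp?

ω' = (-0.7388, 0.8504, -0.7899)

ω×(Iω) gyroscopic = (-0.0224, 0.0196, 0.0448)
angular accel α = (-0.4850, 0.6300, -1.1233)
new body rate ω' = (-0.7388, 0.8504, -0.7899)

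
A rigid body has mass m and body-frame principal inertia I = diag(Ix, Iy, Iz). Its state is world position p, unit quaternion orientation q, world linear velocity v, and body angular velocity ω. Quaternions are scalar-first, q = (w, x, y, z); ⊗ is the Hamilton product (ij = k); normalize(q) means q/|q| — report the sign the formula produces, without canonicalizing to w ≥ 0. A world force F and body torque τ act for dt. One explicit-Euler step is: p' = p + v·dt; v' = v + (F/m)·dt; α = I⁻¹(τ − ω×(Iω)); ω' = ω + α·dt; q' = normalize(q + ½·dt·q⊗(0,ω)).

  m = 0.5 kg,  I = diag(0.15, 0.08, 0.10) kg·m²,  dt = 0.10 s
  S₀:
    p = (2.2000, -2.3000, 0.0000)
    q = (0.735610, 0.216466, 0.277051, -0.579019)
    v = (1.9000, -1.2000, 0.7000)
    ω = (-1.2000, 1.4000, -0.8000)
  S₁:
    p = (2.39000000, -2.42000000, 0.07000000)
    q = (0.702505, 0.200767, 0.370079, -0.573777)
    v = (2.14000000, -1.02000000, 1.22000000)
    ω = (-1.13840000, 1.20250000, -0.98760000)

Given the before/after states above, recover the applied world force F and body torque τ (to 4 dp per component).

velocity change Δv = (0.24000000, 0.18000000, 0.52000000)
m·(v₁−v₀)/dt = (1.2000, 0.9000, 2.6000)
rate change Δω = (0.06160000, -0.19750000, -0.18760000)
applied torque τ = (0.0700, -0.1100, -0.0700)

F = (1.2000, 0.9000, 2.6000)
τ = (0.0700, -0.1100, -0.0700)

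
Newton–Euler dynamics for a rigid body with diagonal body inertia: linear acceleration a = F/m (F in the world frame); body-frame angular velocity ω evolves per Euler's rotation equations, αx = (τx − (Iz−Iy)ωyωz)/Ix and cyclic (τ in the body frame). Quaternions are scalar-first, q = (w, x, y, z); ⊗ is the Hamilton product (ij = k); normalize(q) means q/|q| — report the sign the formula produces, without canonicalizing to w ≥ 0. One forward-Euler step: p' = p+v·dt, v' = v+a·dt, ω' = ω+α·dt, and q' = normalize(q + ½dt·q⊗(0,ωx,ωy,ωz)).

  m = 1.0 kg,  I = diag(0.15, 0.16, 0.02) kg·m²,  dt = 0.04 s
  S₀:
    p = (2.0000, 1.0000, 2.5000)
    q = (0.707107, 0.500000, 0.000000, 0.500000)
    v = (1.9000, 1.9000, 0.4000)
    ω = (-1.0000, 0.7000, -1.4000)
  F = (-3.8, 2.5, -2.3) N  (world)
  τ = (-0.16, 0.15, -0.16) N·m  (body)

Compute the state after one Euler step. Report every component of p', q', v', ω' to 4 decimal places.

a = (-3.8000, 2.5000, -2.3000)
p + v·dt = (2.0760, 1.0760, 2.5160)
v + (F/m)dt = (1.7480, 2.0000, 0.3080)
gyro term ω×Iω = (0.1372, 0.1820, -0.0070)
α = I⁻¹(τ − ω×Iω) = (-1.9813, -0.2000, -7.6500)
new body rate ω' = (-1.0793, 0.6920, -1.7060)
2q̇ = q⊗(0,ω) = (1.2000000, -1.0571070, 0.6949749, -0.6399498)
q + ½dt·q⊗(0,ω), renormalized = (0.7306, 0.4785, 0.0139, 0.4869)

p' = (2.0760, 1.0760, 2.5160)
q' = (0.7306, 0.4785, 0.0139, 0.4869)
v' = (1.7480, 2.0000, 0.3080)
ω' = (-1.0793, 0.6920, -1.7060)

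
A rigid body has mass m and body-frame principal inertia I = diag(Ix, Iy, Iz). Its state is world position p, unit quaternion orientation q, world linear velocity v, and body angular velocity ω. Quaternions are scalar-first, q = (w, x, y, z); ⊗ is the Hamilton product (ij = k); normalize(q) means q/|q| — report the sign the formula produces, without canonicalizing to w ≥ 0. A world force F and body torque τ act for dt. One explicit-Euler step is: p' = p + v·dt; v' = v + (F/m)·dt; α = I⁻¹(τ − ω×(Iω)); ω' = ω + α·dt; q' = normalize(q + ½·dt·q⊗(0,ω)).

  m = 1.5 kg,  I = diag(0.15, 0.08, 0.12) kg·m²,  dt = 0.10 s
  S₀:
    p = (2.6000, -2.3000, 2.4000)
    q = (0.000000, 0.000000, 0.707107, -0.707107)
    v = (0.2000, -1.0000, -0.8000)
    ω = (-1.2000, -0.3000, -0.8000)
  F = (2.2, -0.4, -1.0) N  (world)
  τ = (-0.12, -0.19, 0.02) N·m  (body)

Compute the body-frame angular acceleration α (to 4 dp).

α = (-0.8640, -2.7350, 0.3767)

precession coupling ω×(Iω) = (0.0096, 0.0288, -0.0252)
(τ − ω×Iω)/I = (-0.8640, -2.7350, 0.3767)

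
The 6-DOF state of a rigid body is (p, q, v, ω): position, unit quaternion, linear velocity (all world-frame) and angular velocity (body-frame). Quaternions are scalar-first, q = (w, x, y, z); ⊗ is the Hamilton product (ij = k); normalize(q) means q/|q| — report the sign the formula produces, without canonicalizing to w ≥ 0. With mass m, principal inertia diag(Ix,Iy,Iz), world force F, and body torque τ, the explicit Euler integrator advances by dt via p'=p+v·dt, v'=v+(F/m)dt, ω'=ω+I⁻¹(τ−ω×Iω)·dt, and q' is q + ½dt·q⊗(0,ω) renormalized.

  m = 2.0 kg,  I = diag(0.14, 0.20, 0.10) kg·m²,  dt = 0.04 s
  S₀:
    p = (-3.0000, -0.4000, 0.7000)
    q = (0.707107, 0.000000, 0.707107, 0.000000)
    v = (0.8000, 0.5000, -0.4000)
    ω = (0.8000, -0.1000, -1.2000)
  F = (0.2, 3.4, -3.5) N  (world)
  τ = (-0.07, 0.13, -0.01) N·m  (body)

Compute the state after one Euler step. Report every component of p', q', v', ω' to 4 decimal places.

a = F/m = (0.1000, 1.7000, -1.7500)
p' = p + v·dt = (-2.9680, -0.3800, 0.6840)
v' = v + a·dt = (0.8040, 0.5680, -0.4700)
(τ − ω×Iω)/I = (-0.4143, 0.8420, -0.0520)
ω' = ω + α·dt = (0.7834, -0.0663, -1.2021)
q⊗(0,ω) = (0.0707107, -0.2828428, -0.0707107, -1.4142140)
q' = normalize(q + ½dt·q⊗(0,ω)) = (0.7082, -0.0057, 0.7054, -0.0283)

p' = (-2.9680, -0.3800, 0.6840)
q' = (0.7082, -0.0057, 0.7054, -0.0283)
v' = (0.8040, 0.5680, -0.4700)
ω' = (0.7834, -0.0663, -1.2021)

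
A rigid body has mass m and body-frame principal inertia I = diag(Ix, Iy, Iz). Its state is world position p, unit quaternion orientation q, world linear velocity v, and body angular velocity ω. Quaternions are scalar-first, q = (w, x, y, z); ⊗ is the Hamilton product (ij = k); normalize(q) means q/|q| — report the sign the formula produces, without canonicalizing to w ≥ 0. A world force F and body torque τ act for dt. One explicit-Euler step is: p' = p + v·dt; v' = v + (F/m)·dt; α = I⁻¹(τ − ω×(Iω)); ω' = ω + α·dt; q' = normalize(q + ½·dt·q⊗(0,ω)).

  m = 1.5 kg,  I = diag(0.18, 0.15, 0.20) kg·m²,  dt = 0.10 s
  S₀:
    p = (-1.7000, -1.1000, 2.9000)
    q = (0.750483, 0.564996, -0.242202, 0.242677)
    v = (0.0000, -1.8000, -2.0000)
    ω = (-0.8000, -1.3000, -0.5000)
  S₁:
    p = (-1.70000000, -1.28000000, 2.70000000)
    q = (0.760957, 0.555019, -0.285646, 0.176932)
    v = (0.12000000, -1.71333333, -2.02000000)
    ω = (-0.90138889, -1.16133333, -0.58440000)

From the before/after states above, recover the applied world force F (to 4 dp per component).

F = (1.8000, 1.3000, -0.3000)

Δv = v₁−v₀ = (0.12000000, 0.08666667, -0.02000000)
applied force F = (1.8000, 1.3000, -0.3000)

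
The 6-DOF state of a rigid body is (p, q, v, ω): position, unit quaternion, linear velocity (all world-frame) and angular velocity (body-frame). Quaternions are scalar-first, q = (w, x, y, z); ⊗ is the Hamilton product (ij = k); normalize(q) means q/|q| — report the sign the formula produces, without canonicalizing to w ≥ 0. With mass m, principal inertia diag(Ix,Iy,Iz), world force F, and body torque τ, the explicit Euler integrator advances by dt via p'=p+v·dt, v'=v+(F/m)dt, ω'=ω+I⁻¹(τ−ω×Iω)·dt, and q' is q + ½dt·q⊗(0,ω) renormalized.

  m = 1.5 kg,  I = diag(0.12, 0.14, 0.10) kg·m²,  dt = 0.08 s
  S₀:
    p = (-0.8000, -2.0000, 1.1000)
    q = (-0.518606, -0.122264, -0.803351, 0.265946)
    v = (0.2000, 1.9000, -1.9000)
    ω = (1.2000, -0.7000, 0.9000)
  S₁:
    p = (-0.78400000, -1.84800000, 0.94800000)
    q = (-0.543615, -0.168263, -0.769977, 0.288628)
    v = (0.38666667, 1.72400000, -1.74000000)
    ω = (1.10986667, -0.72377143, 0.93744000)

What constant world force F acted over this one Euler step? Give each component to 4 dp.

F = (3.5000, -3.3000, 3.0000)

velocity change Δv = (0.18666667, -0.17600000, 0.16000000)
F = m·Δv/dt = (3.5000, -3.3000, 3.0000)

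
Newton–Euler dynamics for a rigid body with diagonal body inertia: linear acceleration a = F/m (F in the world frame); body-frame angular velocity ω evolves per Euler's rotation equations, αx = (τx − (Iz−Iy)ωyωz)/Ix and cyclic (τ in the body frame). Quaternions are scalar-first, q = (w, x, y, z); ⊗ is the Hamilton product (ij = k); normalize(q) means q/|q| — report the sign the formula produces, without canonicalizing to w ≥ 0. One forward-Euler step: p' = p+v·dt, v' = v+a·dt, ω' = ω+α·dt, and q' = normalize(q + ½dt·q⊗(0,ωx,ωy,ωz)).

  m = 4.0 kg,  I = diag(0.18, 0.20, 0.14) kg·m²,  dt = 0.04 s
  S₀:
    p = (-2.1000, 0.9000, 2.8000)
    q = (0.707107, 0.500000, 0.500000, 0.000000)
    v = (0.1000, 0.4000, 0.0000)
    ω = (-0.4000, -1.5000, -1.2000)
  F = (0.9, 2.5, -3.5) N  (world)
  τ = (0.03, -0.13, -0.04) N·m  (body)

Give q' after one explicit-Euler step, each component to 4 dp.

q' = (0.7255, 0.4820, 0.4904, -0.0279)

q⊗(0,ω) = (0.9500000, -0.8828428, -0.4606605, -1.3985284)
updated quaternion q' = (0.7255, 0.4820, 0.4904, -0.0279)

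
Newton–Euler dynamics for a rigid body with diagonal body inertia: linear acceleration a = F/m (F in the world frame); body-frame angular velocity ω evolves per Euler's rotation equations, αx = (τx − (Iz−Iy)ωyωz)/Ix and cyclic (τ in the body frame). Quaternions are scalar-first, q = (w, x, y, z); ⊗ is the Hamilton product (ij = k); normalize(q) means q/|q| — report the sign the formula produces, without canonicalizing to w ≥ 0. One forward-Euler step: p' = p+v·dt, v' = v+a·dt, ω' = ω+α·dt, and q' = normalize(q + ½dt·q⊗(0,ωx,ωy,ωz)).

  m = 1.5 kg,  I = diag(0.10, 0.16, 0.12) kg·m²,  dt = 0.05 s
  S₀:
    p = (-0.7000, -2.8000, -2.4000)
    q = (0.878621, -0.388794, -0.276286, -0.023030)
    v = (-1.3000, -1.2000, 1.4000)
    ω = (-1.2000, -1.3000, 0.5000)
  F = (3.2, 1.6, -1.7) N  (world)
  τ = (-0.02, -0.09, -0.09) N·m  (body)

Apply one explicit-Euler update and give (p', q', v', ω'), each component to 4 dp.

a = F/m = (2.1333, 1.0667, -1.1333)
new position p' = (-0.7650, -2.8600, -2.3300)
v + (F/m)dt = (-1.1933, -1.1467, 1.3433)
angular accel α = (-0.4600, -0.6375, -1.5300)
ω' = ω + α·dt = (-1.2230, -1.3319, 0.4235)
q⊗(0,ω) = (-0.8142096, -1.2224272, -0.9201743, 0.6131995)
q + ½dt·q⊗(0,ω), renormalized = (0.8574, -0.4189, -0.2990, -0.0077)

p' = (-0.7650, -2.8600, -2.3300)
q' = (0.8574, -0.4189, -0.2990, -0.0077)
v' = (-1.1933, -1.1467, 1.3433)
ω' = (-1.2230, -1.3319, 0.4235)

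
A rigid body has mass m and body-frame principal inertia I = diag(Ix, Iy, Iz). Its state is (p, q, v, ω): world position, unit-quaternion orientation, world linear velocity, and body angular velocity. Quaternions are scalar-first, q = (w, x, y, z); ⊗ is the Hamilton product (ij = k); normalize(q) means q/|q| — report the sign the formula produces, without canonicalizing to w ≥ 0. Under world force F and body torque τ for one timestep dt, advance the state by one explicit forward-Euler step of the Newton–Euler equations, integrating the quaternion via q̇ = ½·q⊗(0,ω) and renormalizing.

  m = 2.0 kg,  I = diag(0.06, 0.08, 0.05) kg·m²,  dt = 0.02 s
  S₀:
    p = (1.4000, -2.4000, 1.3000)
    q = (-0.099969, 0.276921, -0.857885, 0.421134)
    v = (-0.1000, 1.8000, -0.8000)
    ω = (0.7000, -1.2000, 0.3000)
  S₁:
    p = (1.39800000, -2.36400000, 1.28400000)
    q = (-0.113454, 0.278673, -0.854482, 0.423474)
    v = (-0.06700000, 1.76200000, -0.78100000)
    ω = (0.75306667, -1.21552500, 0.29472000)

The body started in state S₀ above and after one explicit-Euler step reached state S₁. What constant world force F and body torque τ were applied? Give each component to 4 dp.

F = (3.3000, -3.8000, 1.9000)
τ = (0.1700, -0.0600, -0.0300)

velocity change Δv = (0.03300000, -0.03800000, 0.01900000)
applied force F = (3.3000, -3.8000, 1.9000)
Δω = ω₁−ω₀ = (0.05306667, -0.01552500, -0.00528000)
precession coupling = (0.0108, 0.0021, -0.0168)
I·α + gyro = (0.1700, -0.0600, -0.0300)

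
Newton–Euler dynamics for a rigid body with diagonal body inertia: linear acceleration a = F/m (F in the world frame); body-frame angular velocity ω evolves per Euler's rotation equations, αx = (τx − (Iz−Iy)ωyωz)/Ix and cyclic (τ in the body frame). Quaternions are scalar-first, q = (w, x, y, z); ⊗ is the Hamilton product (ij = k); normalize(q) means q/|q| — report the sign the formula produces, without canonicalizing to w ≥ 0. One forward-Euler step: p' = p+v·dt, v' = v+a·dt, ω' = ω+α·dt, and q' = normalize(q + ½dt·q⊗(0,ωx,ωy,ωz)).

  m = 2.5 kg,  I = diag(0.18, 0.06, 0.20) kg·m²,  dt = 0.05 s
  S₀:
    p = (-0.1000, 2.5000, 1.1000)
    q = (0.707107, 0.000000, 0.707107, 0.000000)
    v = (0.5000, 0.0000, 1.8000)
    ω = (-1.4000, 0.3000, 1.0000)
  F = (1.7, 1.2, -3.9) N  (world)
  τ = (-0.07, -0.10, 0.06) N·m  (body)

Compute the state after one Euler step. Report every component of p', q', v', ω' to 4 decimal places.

p' = (-0.0750, 2.5000, 1.1900)
q' = (0.7011, -0.0071, 0.7117, 0.0424)
v' = (0.5340, 0.0240, 1.7220)
ω' = (-1.4311, 0.1933, 1.0024)

linear accel F/m = (0.6800, 0.4800, -1.5600)
new position p' = (-0.0750, 2.5000, 1.1900)
v + (F/m)dt = (0.5340, 0.0240, 1.7220)
gyro term ω×Iω = (0.0420, 0.0280, 0.0504)
(τ − ω×Iω)/I = (-0.6222, -2.1333, 0.0480)
ω' = ω + α·dt = (-1.4311, 0.1933, 1.0024)
Hamilton product q⊗(0,ω) = (-0.2121321, -0.2828428, 0.2121321, 1.6970568)
q + ½dt·q⊗(0,ω), renormalized = (0.7011, -0.0071, 0.7117, 0.0424)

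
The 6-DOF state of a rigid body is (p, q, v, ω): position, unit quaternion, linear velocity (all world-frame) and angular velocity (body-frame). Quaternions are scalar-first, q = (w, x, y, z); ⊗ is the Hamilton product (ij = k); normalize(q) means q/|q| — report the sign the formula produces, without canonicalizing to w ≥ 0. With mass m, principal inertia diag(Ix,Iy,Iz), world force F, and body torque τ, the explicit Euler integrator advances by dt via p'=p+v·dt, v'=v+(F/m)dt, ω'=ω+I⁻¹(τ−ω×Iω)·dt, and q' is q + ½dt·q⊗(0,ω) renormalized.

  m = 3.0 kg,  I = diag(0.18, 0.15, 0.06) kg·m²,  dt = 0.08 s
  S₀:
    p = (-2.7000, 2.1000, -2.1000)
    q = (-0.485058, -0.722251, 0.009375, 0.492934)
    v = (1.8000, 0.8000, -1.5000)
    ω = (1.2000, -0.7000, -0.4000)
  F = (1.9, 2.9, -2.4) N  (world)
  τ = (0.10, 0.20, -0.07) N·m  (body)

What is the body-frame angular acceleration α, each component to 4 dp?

α = (0.6956, 1.7173, -1.5867)

precession coupling ω×(Iω) = (-0.0252, -0.0576, 0.0252)
α = I⁻¹(τ − ω×Iω) = (0.6956, 1.7173, -1.5867)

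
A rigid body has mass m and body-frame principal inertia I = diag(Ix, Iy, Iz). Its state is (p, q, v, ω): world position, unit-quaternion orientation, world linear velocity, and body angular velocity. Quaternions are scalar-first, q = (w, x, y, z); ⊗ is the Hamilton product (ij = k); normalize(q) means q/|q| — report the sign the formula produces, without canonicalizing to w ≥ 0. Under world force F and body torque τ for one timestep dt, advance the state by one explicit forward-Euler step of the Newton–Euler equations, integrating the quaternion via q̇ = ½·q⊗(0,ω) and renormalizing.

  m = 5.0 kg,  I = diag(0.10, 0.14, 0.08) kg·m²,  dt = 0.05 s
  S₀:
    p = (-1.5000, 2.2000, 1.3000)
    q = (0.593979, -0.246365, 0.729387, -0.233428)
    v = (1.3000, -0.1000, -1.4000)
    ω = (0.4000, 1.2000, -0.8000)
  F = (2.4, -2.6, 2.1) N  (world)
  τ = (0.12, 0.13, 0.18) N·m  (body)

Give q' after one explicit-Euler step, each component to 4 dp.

q' = (0.5695, -0.2478, 0.7394, -0.2598)

Hamilton product q⊗(0,ω) = (-0.9634608, -0.0658044, 0.4223116, -1.0625760)
q' = normalize(q + ½dt·q⊗(0,ω)) = (0.5695, -0.2478, 0.7394, -0.2598)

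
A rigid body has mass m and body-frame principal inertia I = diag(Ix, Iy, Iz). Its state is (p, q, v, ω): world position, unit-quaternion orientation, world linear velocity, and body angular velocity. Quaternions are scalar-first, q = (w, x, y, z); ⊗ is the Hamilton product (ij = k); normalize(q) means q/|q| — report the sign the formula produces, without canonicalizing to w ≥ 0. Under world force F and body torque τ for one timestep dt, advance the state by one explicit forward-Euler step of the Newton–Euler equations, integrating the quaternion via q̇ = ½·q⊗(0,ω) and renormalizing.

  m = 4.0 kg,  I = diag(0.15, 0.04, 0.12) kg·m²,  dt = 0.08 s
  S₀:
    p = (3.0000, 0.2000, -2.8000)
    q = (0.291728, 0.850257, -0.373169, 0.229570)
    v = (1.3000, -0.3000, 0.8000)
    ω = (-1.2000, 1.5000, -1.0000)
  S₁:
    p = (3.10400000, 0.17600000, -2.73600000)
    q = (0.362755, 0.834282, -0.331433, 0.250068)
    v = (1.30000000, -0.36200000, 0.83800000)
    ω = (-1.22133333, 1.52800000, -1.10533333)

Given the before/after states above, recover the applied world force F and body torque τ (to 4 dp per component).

ω₁ − ω₀ = (-0.02133333, 0.02800000, -0.10533333)
gyro term ω₀×Iω₀ = (-0.1200, 0.0360, 0.1980)
τ = I·(Δω/dt) + ω₀×(Iω₀) = (-0.1600, 0.0500, 0.0400)
velocity change Δv = (0.00000000, -0.06200000, 0.03800000)
applied force F = (0.0000, -3.1000, 1.9000)

F = (0.0000, -3.1000, 1.9000)
τ = (-0.1600, 0.0500, 0.0400)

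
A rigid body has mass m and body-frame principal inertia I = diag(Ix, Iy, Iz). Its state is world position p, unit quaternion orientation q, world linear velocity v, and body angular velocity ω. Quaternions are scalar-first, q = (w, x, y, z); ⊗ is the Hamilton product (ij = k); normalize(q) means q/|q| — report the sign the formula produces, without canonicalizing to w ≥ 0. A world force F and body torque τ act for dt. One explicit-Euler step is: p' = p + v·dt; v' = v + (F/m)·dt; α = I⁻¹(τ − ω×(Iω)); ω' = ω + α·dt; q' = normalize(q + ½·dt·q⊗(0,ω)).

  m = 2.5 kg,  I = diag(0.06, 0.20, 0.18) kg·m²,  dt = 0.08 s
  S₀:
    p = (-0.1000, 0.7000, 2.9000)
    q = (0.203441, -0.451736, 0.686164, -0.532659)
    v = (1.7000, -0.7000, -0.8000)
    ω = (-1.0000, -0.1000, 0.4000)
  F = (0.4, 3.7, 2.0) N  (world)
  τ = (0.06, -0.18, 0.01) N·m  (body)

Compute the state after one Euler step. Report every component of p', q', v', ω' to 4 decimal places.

linear accel F/m = (0.1600, 1.4800, 0.8000)
new position p' = (0.0360, 0.6440, 2.8360)
new velocity v' = (1.7128, -0.5816, -0.7360)
gyro term ω×Iω = (0.0008, 0.0480, 0.0140)
angular accel α = (0.9867, -1.1400, -0.0222)
ω' = ω + α·dt = (-0.9211, -0.1912, 0.3982)
q⊗(0,ω) = (-0.1700560, 0.0177587, 0.6930093, 0.8127140)
updated quaternion q' = (0.1965, -0.4506, 0.7132, -0.4997)

p' = (0.0360, 0.6440, 2.8360)
q' = (0.1965, -0.4506, 0.7132, -0.4997)
v' = (1.7128, -0.5816, -0.7360)
ω' = (-0.9211, -0.1912, 0.3982)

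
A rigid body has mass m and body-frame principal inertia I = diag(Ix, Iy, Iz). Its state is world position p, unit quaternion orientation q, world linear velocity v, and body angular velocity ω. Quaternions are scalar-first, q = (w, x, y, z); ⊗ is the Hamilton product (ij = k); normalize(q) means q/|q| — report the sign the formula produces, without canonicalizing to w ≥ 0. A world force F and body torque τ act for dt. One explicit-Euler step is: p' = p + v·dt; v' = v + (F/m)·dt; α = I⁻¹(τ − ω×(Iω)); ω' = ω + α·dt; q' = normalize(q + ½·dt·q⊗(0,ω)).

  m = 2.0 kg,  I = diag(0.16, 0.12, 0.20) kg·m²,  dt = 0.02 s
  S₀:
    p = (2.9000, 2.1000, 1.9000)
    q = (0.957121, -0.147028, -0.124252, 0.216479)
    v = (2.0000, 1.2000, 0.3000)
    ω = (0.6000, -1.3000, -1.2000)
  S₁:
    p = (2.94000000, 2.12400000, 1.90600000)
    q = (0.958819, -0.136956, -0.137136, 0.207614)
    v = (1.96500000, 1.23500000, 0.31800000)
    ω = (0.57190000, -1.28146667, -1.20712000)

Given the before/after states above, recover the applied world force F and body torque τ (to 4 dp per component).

Δω = ω₁−ω₀ = (-0.02810000, 0.01853333, -0.00712000)
ω₀×(Iω₀) = (0.1248, 0.0288, 0.0312)
applied torque τ = (-0.1000, 0.1400, -0.0400)
v₁ − v₀ = (-0.03500000, 0.03500000, 0.01800000)
applied force F = (-3.5000, 3.5000, 1.8000)

F = (-3.5000, 3.5000, 1.8000)
τ = (-0.1000, 0.1400, -0.0400)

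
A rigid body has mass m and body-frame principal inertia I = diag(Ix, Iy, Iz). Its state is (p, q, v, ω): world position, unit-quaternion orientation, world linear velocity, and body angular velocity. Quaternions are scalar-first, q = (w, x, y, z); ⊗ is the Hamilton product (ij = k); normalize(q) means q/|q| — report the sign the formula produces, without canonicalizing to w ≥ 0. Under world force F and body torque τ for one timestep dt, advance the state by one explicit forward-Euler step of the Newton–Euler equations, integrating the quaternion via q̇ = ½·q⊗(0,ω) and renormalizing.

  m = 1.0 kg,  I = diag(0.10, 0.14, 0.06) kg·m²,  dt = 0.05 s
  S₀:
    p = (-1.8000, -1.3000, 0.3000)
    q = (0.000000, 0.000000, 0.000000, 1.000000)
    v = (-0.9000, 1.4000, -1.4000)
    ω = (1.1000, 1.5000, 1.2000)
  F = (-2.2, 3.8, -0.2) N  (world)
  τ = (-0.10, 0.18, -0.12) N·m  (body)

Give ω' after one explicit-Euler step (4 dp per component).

ω' = (1.1220, 1.5454, 1.0450)

precession coupling ω×(Iω) = (-0.1440, 0.0528, 0.0660)
angular accel α = (0.4400, 0.9086, -3.1000)
new body rate ω' = (1.1220, 1.5454, 1.0450)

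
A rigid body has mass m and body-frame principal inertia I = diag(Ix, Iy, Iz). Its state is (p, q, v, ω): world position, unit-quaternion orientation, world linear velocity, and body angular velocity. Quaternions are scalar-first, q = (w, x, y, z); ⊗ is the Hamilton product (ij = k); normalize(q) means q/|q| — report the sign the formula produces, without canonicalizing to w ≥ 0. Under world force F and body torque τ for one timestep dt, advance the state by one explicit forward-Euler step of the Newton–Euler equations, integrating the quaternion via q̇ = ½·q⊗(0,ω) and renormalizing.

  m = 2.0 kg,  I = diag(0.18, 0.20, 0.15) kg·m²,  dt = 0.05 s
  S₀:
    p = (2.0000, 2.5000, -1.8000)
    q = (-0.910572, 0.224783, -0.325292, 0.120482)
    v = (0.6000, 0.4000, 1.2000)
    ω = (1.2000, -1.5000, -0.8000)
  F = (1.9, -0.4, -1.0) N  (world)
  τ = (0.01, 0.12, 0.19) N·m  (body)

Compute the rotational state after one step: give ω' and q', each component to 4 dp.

angular accel α = (0.3889, 0.7440, 1.5067)
new body rate ω' = (1.2194, -1.4628, -0.7247)
2q̇ = q⊗(0,ω) = (-0.6612920, -0.6517298, 1.6902628, 0.7816335)
q' = normalize(q + ½dt·q⊗(0,ω)) = (-0.9259, 0.2082, -0.2827, 0.1398)

ω' = (1.2194, -1.4628, -0.7247)
q' = (-0.9259, 0.2082, -0.2827, 0.1398)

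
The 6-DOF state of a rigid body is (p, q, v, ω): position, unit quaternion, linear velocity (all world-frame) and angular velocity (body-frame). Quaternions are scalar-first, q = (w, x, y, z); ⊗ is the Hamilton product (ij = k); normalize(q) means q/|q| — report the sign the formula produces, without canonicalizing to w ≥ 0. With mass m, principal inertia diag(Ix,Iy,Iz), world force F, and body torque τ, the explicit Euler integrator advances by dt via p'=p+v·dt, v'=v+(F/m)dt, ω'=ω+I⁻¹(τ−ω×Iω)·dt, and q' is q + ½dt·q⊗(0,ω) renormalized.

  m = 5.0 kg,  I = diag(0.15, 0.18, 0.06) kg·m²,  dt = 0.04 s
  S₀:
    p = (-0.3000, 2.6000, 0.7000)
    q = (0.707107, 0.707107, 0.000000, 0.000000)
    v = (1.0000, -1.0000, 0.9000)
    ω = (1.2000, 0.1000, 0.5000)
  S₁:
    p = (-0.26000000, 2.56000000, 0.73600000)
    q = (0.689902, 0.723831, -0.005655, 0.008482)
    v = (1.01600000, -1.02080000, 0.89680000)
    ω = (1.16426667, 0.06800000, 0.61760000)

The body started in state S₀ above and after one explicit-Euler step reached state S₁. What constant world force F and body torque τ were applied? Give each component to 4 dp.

ω₁ − ω₀ = (-0.03573333, -0.03200000, 0.11760000)
τ = I·(Δω/dt) + ω₀×(Iω₀) = (-0.1400, -0.0900, 0.1800)
velocity change Δv = (0.01600000, -0.02080000, -0.00320000)
applied force F = (2.0000, -2.6000, -0.4000)

F = (2.0000, -2.6000, -0.4000)
τ = (-0.1400, -0.0900, 0.1800)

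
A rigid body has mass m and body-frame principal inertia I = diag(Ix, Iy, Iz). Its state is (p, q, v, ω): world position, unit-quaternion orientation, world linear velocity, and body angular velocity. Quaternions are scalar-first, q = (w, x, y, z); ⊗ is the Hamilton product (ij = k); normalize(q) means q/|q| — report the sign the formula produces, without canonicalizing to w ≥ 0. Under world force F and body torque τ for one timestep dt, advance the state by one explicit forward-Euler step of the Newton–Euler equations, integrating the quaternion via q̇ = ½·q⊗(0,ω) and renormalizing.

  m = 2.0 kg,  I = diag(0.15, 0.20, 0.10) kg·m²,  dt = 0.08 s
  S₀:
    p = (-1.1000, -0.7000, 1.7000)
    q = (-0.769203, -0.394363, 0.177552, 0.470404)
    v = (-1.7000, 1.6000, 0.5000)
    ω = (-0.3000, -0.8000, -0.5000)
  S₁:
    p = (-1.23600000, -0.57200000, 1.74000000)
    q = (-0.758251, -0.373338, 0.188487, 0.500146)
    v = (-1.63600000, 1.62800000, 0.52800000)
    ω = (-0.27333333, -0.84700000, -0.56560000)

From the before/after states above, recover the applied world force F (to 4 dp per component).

velocity change Δv = (0.06400000, 0.02800000, 0.02800000)
m·(v₁−v₀)/dt = (1.6000, 0.7000, 0.7000)

F = (1.6000, 0.7000, 0.7000)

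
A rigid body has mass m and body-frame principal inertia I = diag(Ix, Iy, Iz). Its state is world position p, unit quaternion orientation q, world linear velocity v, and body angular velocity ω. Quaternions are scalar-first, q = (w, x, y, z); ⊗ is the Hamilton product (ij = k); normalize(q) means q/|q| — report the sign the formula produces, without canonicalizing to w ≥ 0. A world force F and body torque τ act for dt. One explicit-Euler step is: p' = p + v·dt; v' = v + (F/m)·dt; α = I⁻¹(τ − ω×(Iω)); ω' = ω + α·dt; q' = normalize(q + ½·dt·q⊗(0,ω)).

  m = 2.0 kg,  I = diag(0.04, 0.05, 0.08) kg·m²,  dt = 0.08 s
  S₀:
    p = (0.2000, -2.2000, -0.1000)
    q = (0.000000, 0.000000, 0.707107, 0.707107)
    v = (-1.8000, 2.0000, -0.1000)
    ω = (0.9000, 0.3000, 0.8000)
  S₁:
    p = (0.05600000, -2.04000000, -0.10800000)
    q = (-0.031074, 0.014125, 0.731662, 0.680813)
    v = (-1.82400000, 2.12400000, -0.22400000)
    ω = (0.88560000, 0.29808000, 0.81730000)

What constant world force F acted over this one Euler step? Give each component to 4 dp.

velocity change Δv = (-0.02400000, 0.12400000, -0.12400000)
applied force F = (-0.6000, 3.1000, -3.1000)

F = (-0.6000, 3.1000, -3.1000)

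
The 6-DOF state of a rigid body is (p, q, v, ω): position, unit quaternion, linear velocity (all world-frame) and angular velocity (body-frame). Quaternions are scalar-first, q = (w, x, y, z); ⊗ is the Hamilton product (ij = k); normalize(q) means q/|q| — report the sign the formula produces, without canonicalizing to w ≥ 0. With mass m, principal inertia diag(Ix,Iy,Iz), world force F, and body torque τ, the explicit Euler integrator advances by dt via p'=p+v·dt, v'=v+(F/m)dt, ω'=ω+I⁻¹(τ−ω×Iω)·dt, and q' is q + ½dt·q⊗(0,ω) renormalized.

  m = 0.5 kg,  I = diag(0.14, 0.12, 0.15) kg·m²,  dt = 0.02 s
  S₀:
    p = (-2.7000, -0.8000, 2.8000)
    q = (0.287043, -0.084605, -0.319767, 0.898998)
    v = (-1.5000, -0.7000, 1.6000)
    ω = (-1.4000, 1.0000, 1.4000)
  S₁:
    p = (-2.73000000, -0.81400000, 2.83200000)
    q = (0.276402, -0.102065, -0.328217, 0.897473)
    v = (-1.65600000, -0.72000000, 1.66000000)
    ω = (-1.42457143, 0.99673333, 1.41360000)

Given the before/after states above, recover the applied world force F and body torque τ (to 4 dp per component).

velocity change Δv = (-0.15600000, -0.02000000, 0.06000000)
m·(v₁−v₀)/dt = (-3.9000, -0.5000, 1.5000)
Δω = ω₁−ω₀ = (-0.02457143, -0.00326667, 0.01360000)
ω₀×(Iω₀) = (0.0420, 0.0196, 0.0280)
applied torque τ = (-0.1300, 0.0000, 0.1300)

F = (-3.9000, -0.5000, 1.5000)
τ = (-0.1300, 0.0000, 0.1300)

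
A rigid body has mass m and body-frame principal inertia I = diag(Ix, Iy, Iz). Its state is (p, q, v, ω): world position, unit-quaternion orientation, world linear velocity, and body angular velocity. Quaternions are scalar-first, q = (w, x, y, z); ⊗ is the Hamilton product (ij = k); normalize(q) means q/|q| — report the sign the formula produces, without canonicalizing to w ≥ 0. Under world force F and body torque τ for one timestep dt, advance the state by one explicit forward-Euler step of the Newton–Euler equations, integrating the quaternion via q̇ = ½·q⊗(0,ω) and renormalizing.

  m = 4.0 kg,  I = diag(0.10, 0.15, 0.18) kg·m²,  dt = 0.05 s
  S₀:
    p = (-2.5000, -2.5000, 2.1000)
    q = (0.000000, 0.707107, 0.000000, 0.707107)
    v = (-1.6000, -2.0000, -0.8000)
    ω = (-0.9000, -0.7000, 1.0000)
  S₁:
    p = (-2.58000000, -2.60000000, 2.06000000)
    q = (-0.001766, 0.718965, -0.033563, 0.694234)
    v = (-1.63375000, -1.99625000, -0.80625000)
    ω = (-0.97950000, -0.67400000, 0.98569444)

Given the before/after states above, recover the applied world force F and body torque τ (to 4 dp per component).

rate change Δω = (-0.07950000, 0.02600000, -0.01430556)
ω₀×(Iω₀) = (-0.0210, 0.0720, 0.0315)
applied torque τ = (-0.1800, 0.1500, -0.0200)
Δv = v₁−v₀ = (-0.03375000, 0.00375000, -0.00625000)
applied force F = (-2.7000, 0.3000, -0.5000)

F = (-2.7000, 0.3000, -0.5000)
τ = (-0.1800, 0.1500, -0.0200)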